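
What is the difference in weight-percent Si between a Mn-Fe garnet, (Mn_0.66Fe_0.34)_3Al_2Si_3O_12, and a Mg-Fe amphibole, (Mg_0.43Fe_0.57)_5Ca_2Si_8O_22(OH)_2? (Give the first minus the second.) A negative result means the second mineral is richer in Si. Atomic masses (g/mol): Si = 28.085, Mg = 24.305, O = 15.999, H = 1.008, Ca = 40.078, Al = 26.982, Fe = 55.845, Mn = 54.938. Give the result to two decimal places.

Si in (Mn_0.66Fe_0.34)_3Al_2Si_3O_12: molar mass 495.946 g/mol; 3×28.085 = 84.255 g → 16.99 wt%.
Si in (Mg_0.43Fe_0.57)_5Ca_2Si_8O_22(OH)_2: molar mass 902.242 g/mol; 8×28.085 = 224.680 g → 24.90 wt%.
Difference = 16.99 − 24.90 = -7.91 percentage points.

-7.91 percentage points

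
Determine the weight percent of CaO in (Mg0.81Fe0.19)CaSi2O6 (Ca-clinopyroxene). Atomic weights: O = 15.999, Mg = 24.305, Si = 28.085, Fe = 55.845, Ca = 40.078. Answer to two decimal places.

Formula mass = 222.540 g/mol.
1 Ca → 1.0000 mol CaO per formula unit; M(CaO) = 56.077, so CaO mass = 56.077 g.
56.077/222.540 × 100 = 25.20 wt%.

25.20 wt%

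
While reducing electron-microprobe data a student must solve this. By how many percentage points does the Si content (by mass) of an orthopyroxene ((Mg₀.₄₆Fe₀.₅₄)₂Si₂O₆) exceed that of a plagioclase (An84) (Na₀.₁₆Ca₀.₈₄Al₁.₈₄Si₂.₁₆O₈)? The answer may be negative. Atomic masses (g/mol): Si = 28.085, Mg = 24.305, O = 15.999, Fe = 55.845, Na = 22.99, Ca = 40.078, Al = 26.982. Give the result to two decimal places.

1.91 percentage points

M((Mg₀.₄₆Fe₀.₅₄)₂Si₂O₆) = 234.837 g/mol, so wt% Si = 56.170/234.837 × 100 = 23.92%.
M(Na₀.₁₆Ca₀.₈₄Al₁.₈₄Si₂.₁₆O₈) = 275.646 g/mol, so wt% Si = 60.664/275.646 × 100 = 22.01%.
23.92 − 22.01 = 1.91 pp.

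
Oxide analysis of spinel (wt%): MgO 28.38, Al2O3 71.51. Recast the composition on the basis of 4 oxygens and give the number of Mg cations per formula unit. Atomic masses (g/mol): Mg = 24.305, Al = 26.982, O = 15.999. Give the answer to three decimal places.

28.38 wt% MgO ÷ 40.304 g/mol = 0.70415 mol, giving 0.70415 Mg and 0.70415 O.
71.51 wt% Al2O3 ÷ 101.961 g/mol = 0.70135 mol, giving 1.40270 Al and 2.10405 O.
Oxygen sums to 2.80820; scaling by 4/2.80820 = 1.42440 puts the formula on 4 O.
Mg: 0.70415 × 1.42440 = 1.003 atoms per formula unit.

1.003 Mg apfu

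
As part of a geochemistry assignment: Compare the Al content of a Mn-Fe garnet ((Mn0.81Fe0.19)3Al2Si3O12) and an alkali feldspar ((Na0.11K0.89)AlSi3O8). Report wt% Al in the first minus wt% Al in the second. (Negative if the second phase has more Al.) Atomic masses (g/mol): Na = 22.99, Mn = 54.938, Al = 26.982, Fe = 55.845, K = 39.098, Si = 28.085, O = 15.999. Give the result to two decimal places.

1.13 percentage points

Al in (Mn0.81Fe0.19)3Al2Si3O12: molar mass 495.538 g/mol; 2×26.982 = 53.964 g → 10.89 wt%.
Al in (Na0.11K0.89)AlSi3O8: molar mass 276.555 g/mol; 1×26.982 = 26.982 g → 9.76 wt%.
Difference = 10.89 − 9.76 = 1.13 percentage points.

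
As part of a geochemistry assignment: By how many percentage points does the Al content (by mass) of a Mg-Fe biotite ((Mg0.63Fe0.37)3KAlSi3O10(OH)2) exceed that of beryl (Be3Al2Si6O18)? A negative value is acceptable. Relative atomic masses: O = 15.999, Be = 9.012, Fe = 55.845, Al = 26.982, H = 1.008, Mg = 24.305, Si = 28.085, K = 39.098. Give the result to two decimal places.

First mineral: 26.982 g Al in 452.263 g formula = 5.97 wt% Al.
Second mineral: 53.964 g Al in 537.492 g formula = 10.04 wt% Al.
5.97% − 10.04% gives a difference of -4.07 percentage points.

-4.07 percentage points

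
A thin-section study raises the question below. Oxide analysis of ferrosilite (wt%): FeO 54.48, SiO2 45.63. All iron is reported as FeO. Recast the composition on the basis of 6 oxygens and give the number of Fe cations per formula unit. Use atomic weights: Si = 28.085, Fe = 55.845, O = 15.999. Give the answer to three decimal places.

1.998 Fe apfu

54.48 wt% FeO ÷ 71.844 g/mol = 0.75831 mol, giving 0.75831 Fe and 0.75831 O.
45.63 wt% SiO2 ÷ 60.083 g/mol = 0.75945 mol, giving 0.75945 Si and 1.51890 O.
Oxygen sums to 2.27721; scaling by 6/2.27721 = 2.63480 puts the formula on 6 O.
Fe: 0.75831 × 2.63480 = 1.998 atoms per formula unit.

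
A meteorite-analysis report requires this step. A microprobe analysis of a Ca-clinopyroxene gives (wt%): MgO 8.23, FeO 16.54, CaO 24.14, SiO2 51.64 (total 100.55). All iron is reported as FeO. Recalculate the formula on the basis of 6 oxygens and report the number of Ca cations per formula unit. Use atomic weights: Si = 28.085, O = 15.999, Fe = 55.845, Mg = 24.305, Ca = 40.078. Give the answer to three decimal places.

1.000 Ca apfu

MgO: 8.23/40.304 = 0.20420 mol → 0.20420 mol Mg, 0.20420 mol O.
FeO: 16.54/71.844 = 0.23022 mol → 0.23022 mol Fe, 0.23022 mol O.
CaO: 24.14/56.077 = 0.43048 mol → 0.43048 mol Ca, 0.43048 mol O.
SiO2: 51.64/60.083 = 0.85948 mol → 0.85948 mol Si, 1.71896 mol O.
Total oxygen = 2.58386 mol. Normalization factor = 6/2.58386 = 2.32211.
Ca per 6 O = 0.43048 × 2.32211 = 1.000.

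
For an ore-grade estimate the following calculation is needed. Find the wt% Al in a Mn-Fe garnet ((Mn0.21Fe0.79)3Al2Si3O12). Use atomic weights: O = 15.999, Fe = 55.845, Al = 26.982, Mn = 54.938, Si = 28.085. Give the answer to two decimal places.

10.85 wt%

Molar mass of (Mn0.21Fe0.79)3Al2Si3O12: 0.63*54.938 + 2.37*55.845 + 2*26.982 + 3*28.085 + 12*15.999 = 497.171 g/mol.
Mass of Al per formula unit: 2 × 26.982 = 53.964 g.
Weight fraction Al = 53.964 / 497.171 = 0.1085.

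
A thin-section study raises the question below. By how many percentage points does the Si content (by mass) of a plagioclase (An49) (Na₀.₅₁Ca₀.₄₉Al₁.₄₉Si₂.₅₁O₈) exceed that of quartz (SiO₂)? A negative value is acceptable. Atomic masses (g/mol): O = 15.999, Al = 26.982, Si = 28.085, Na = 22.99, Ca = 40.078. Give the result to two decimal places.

Si in Na₀.₅₁Ca₀.₄₉Al₁.₄₉Si₂.₅₁O₈: molar mass 270.052 g/mol; 2.51×28.085 = 70.493 g → 26.10 wt%.
Si in SiO₂: molar mass 60.083 g/mol; 1×28.085 = 28.085 g → 46.74 wt%.
Difference = 26.10 − 46.74 = -20.64 percentage points.

-20.64 percentage points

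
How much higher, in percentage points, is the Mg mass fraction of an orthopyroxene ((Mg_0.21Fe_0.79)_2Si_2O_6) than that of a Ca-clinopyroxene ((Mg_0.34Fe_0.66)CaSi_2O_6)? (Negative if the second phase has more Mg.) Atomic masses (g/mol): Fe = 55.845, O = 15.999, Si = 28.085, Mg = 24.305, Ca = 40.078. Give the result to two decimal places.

0.59 percentage points

First mineral: 10.208 g Mg in 250.607 g formula = 4.07 wt% Mg.
Second mineral: 8.264 g Mg in 237.363 g formula = 3.48 wt% Mg.
4.07% − 3.48% gives a difference of 0.59 percentage points.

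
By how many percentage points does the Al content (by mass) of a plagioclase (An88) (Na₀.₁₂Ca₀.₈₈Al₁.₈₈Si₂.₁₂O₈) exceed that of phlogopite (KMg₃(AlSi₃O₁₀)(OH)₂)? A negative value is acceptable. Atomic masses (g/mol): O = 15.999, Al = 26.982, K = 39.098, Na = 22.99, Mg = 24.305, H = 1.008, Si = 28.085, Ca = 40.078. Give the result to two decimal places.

M(Na₀.₁₂Ca₀.₈₈Al₁.₈₈Si₂.₁₂O₈) = 276.286 g/mol, so wt% Al = 50.726/276.286 × 100 = 18.36%.
M(KMg₃(AlSi₃O₁₀)(OH)₂) = 417.254 g/mol, so wt% Al = 26.982/417.254 × 100 = 6.47%.
18.36 − 6.47 = 11.89 pp.

11.89 percentage points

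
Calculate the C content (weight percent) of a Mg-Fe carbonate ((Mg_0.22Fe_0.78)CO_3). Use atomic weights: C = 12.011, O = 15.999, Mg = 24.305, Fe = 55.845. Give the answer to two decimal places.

Formula mass = 0.22*24.305 + 0.78*55.845 + 1*12.011 + 3*15.999 = 108.914 g/mol, of which 12.011 g is C.
So C makes up 12.011/108.914 = 0.1103 of the mass, i.e. 11.03%.

11.03 weight percent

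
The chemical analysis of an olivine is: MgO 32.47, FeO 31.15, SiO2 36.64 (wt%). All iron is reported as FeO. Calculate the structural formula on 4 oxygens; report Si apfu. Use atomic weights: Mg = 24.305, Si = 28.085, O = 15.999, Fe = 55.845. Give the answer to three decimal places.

0.992 Si apfu

MgO: 32.47/40.304 = 0.80563 mol → 0.80563 mol Mg, 0.80563 mol O.
FeO: 31.15/71.844 = 0.43358 mol → 0.43358 mol Fe, 0.43358 mol O.
SiO2: 36.64/60.083 = 0.60982 mol → 0.60982 mol Si, 1.21964 mol O.
Total oxygen = 2.45885 mol. Normalization factor = 4/2.45885 = 1.62678.
Si per 4 O = 0.60982 × 1.62678 = 0.992.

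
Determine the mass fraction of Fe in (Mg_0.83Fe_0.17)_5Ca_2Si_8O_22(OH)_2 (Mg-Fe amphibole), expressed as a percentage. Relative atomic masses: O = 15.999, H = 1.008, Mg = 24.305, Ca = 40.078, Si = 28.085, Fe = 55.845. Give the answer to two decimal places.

5.66 mass %

Molar mass of (Mg_0.83Fe_0.17)_5Ca_2Si_8O_22(OH)_2: 4.15*24.305 + 0.85*55.845 + 2*40.078 + 8*28.085 + 24*15.999 + 2*1.008 = 839.162 g/mol.
Mass of Fe per formula unit: 0.85 × 55.845 = 47.468 g.
Weight fraction Fe = 47.468 / 839.162 = 0.0566.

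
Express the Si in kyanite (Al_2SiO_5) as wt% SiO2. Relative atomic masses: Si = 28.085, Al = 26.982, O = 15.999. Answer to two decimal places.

Molar mass of Al_2SiO_5 = 2×26.982 + 1×28.085 + 5×15.999 = 162.044 g/mol.
Each formula unit contains 1 Si, equivalent to 1/1 = 1.0000 mol SiO2.
M(SiO2) = 1×28.085 + 2×15.999 = 60.083 g/mol.
Mass of SiO2 per formula unit = 1.0000 × 60.083 = 60.083 g.
SiO2 wt% = 60.083 / 162.044 × 100 = 37.08%.

37.08 wt%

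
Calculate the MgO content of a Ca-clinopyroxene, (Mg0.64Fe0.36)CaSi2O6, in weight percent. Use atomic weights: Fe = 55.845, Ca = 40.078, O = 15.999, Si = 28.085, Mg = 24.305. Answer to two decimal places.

Molar mass of (Mg0.64Fe0.36)CaSi2O6 = 0.64×24.305 + 0.36×55.845 + 1×40.078 + 2×28.085 + 6×15.999 = 227.901 g/mol.
Each formula unit contains 0.64 Mg, equivalent to 0.64/1 = 0.6400 mol MgO.
M(MgO) = 1×24.305 + 1×15.999 = 40.304 g/mol.
Mass of MgO per formula unit = 0.6400 × 40.304 = 25.795 g.
MgO wt% = 25.795 / 227.901 × 100 = 11.32%.

11.32 wt%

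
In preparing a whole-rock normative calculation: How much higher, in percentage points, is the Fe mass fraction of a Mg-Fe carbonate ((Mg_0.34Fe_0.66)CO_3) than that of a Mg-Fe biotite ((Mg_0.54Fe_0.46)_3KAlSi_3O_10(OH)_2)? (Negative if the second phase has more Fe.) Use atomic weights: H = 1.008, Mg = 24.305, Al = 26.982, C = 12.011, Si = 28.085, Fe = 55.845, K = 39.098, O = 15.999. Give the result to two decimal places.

First mineral: 36.858 g Fe in 105.129 g formula = 35.06 wt% Fe.
Second mineral: 77.066 g Fe in 460.779 g formula = 16.73 wt% Fe.
35.06% − 16.73% gives a difference of 18.33 percentage points.

18.33 percentage points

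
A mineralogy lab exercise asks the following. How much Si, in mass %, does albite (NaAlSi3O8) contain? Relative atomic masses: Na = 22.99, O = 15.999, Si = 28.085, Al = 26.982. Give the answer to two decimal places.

M(NaAlSi3O8) = 262.219 g/mol.
Si contributes 3 × 28.085 = 84.255 g per mole.
84.255/262.219 = 0.3213 → 32.13%.

32.13 mass %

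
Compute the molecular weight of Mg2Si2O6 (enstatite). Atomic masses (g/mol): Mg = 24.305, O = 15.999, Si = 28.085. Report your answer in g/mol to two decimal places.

Mg: 2 × 24.305 = 48.6100
Si: 2 × 28.085 = 56.1700
O: 6 × 15.999 = 95.9940
Summing the contributions gives the formula mass.

200.77 g/mol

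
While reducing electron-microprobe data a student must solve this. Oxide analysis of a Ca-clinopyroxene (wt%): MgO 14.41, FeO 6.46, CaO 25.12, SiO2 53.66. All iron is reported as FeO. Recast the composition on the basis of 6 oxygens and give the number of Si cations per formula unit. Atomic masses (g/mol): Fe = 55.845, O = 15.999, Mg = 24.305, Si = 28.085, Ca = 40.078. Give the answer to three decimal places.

MgO: 14.41/40.304 = 0.35753 mol → 0.35753 mol Mg, 0.35753 mol O.
FeO: 6.46/71.844 = 0.08992 mol → 0.08992 mol Fe, 0.08992 mol O.
CaO: 25.12/56.077 = 0.44796 mol → 0.44796 mol Ca, 0.44796 mol O.
SiO2: 53.66/60.083 = 0.89310 mol → 0.89310 mol Si, 1.78620 mol O.
Total oxygen = 2.68161 mol. Normalization factor = 6/2.68161 = 2.23746.
Si per 6 O = 0.89310 × 2.23746 = 1.998.

1.998 Si apfu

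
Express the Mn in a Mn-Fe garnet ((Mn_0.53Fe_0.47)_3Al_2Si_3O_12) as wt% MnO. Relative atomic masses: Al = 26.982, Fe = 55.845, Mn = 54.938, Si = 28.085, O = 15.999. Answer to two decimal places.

22.73 wt%

Formula mass = 496.300 g/mol.
1.59 Mn → 1.5900 mol MnO per formula unit; M(MnO) = 70.937, so MnO mass = 112.790 g.
112.790/496.300 × 100 = 22.73 wt%.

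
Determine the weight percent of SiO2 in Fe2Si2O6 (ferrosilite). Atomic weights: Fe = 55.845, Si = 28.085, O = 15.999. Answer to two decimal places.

45.54 wt%

Molar mass of Fe2Si2O6 = 2·55.845 + 2·28.085 + 6·15.999 = 263.854 g/mol.
Each formula unit contains 2 Si, equivalent to 2/1 = 2.0000 mol SiO2.
M(SiO2) = 1×28.085 + 2×15.999 = 60.083 g/mol.
Mass of SiO2 per formula unit = 2.0000 × 60.083 = 120.166 g.
SiO2 wt% = 120.166 / 263.854 × 100 = 45.54%.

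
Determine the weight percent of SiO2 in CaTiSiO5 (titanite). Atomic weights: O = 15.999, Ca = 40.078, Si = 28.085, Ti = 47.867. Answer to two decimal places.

M(CaTiSiO5) = 196.025 g/mol; M(SiO2) = 60.083 g/mol.
Moles SiO2 per formula unit = 1 Si ÷ 1 = 1.0000.
SiO2 fraction = (1.0000 × 60.083) / 196.025 = 60.083/196.025 = 0.3065.

30.65 wt%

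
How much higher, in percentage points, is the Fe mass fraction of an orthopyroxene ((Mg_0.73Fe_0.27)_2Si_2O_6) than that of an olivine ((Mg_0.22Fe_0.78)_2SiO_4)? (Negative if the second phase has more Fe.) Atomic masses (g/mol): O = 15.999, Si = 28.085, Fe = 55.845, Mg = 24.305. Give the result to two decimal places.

-32.03 percentage points

First mineral: 30.156 g Fe in 217.806 g formula = 13.85 wt% Fe.
Second mineral: 87.118 g Fe in 189.893 g formula = 45.88 wt% Fe.
13.85% − 45.88% gives a difference of -32.03 percentage points.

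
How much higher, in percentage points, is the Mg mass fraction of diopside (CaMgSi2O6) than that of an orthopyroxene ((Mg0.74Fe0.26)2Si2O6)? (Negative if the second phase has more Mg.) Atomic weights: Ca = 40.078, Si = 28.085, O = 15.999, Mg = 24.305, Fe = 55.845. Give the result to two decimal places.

M(CaMgSi2O6) = 216.547 g/mol, so wt% Mg = 24.305/216.547 × 100 = 11.22%.
M((Mg0.74Fe0.26)2Si2O6) = 217.175 g/mol, so wt% Mg = 35.971/217.175 × 100 = 16.56%.
11.22 − 16.56 = -5.34 pp.

-5.34 percentage points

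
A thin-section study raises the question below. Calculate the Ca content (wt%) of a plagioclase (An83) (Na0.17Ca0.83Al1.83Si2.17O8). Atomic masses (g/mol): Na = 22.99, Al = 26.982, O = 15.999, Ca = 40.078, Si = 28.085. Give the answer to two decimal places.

M(Na0.17Ca0.83Al1.83Si2.17O8) = 275.487 g/mol.
Ca contributes 0.83 × 40.078 = 33.265 g per mole.
33.265/275.487 = 0.1207 → 12.07%.

12.07 wt%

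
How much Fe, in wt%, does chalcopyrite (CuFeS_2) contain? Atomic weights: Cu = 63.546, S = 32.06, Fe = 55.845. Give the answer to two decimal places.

M(CuFeS_2) = 183.511 g/mol.
Fe contributes 1 × 55.845 = 55.845 g per mole.
55.845/183.511 = 0.3043 → 30.43%.

30.43 wt%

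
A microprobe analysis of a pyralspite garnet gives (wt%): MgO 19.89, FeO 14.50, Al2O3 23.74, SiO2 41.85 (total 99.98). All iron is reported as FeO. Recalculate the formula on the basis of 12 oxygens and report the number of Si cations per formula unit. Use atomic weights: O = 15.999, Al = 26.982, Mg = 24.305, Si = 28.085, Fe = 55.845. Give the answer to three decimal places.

MgO (M=40.304): mol = 0.49350; Mg = 0.49350, O = 0.49350.
FeO (M=71.844): mol = 0.20183; Fe = 0.20183, O = 0.20183.
Al2O3 (M=101.961): mol = 0.23283; Al = 0.46566, O = 0.69849.
SiO2 (M=60.083): mol = 0.69654; Si = 0.69654, O = 1.39308.
ΣO = 2.78690; factor = 12/ΣO = 4.30586.
Si apfu = 0.69654 × 4.30586 = 2.999.

2.999 Si apfu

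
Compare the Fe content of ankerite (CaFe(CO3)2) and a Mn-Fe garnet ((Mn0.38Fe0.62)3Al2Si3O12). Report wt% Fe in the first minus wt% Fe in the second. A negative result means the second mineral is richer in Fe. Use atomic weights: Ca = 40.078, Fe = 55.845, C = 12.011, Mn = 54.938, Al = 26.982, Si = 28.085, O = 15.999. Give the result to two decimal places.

4.95 percentage points

First mineral: 55.845 g Fe in 215.939 g formula = 25.86 wt% Fe.
Second mineral: 103.872 g Fe in 496.708 g formula = 20.91 wt% Fe.
25.86% − 20.91% gives a difference of 4.95 percentage points.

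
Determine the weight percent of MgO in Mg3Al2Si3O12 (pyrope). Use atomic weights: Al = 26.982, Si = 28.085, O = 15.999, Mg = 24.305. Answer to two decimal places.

29.99 wt%

Formula mass = 403.122 g/mol.
3 Mg → 3.0000 mol MgO per formula unit; M(MgO) = 40.304, so MgO mass = 120.912 g.
120.912/403.122 × 100 = 29.99 wt%.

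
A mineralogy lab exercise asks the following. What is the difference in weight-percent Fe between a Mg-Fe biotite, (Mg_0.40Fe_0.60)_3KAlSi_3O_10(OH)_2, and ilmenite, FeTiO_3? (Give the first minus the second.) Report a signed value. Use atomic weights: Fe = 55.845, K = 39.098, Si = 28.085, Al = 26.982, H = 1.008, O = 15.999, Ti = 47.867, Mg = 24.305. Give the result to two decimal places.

M((Mg_0.40Fe_0.60)_3KAlSi_3O_10(OH)_2) = 474.026 g/mol, so wt% Fe = 100.521/474.026 × 100 = 21.21%.
M(FeTiO_3) = 151.709 g/mol, so wt% Fe = 55.845/151.709 × 100 = 36.81%.
21.21 − 36.81 = -15.60 pp.

-15.60 percentage points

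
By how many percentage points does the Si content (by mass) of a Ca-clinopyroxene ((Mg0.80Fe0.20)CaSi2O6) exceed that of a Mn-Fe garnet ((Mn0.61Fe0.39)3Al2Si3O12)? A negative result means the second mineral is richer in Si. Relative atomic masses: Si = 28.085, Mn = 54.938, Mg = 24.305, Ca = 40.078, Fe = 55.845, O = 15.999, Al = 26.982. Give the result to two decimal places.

8.22 percentage points

First mineral: 56.170 g Si in 222.855 g formula = 25.20 wt% Si.
Second mineral: 84.255 g Si in 496.082 g formula = 16.98 wt% Si.
25.20% − 16.98% gives a difference of 8.22 percentage points.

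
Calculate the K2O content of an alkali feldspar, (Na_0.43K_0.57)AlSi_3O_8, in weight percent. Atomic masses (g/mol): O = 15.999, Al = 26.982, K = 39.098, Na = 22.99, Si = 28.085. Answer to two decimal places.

9.89 wt%

M((Na_0.43K_0.57)AlSi_3O_8) = 271.401 g/mol; M(K2O) = 94.195 g/mol.
Moles K2O per formula unit = 0.57 K ÷ 2 = 0.2850.
K2O fraction = (0.2850 × 94.195) / 271.401 = 26.846/271.401 = 0.0989.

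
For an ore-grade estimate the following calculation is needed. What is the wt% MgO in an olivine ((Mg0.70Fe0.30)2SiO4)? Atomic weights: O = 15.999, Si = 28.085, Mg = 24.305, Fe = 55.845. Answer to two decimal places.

M((Mg0.70Fe0.30)2SiO4) = 159.615 g/mol; M(MgO) = 40.304 g/mol.
Moles MgO per formula unit = 1.40 Mg ÷ 1 = 1.4000.
MgO fraction = (1.4000 × 40.304) / 159.615 = 56.426/159.615 = 0.3535.

35.35 wt%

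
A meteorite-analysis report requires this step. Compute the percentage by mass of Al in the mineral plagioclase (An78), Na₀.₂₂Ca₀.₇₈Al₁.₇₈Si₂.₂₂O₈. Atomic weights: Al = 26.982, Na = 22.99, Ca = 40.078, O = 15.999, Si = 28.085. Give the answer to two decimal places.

M(Na₀.₂₂Ca₀.₇₈Al₁.₇₈Si₂.₂₂O₈) = 274.687 g/mol.
Al contributes 1.78 × 26.982 = 48.028 g per mole.
48.028/274.687 = 0.1748 → 17.48%.

17.48 mass %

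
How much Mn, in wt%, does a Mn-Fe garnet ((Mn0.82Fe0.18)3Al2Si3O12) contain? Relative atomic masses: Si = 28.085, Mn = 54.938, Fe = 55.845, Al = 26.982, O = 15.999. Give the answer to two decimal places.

Molar mass of (Mn0.82Fe0.18)3Al2Si3O12: 2.46×54.938 + 0.54×55.845 + 2×26.982 + 3×28.085 + 12×15.999 = 495.511 g/mol.
Mass of Mn per formula unit: 2.46 × 54.938 = 135.147 g.
Weight fraction Mn = 135.147 / 495.511 = 0.2727.

27.27 wt%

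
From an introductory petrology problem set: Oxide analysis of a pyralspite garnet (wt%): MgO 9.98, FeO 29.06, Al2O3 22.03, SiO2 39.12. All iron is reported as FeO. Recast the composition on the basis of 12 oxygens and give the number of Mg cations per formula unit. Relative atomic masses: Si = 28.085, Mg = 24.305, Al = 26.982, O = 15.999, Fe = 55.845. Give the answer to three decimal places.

1.142 Mg apfu

9.98 wt% MgO ÷ 40.304 g/mol = 0.24762 mol, giving 0.24762 Mg and 0.24762 O.
29.06 wt% FeO ÷ 71.844 g/mol = 0.40449 mol, giving 0.40449 Fe and 0.40449 O.
22.03 wt% Al2O3 ÷ 101.961 g/mol = 0.21606 mol, giving 0.43212 Al and 0.64818 O.
39.12 wt% SiO2 ÷ 60.083 g/mol = 0.65110 mol, giving 0.65110 Si and 1.30220 O.
Oxygen sums to 2.60249; scaling by 12/2.60249 = 4.61097 puts the formula on 12 O.
Mg: 0.24762 × 4.61097 = 1.142 atoms per formula unit.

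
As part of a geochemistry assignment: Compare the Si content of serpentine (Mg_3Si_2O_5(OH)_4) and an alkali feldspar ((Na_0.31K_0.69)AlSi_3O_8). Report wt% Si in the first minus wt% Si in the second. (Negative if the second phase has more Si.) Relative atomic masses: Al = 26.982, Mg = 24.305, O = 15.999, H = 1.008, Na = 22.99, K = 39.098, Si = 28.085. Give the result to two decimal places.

-10.55 percentage points

M(Mg_3Si_2O_5(OH)_4) = 277.108 g/mol, so wt% Si = 56.170/277.108 × 100 = 20.27%.
M((Na_0.31K_0.69)AlSi_3O_8) = 273.334 g/mol, so wt% Si = 84.255/273.334 × 100 = 30.82%.
20.27 − 30.82 = -10.55 pp.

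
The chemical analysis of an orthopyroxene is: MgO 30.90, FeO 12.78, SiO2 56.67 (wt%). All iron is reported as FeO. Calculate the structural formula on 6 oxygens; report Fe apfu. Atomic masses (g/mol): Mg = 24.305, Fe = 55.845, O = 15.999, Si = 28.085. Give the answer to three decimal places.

0.377 Fe apfu

MgO: 30.90/40.304 = 0.76667 mol → 0.76667 mol Mg, 0.76667 mol O.
FeO: 12.78/71.844 = 0.17789 mol → 0.17789 mol Fe, 0.17789 mol O.
SiO2: 56.67/60.083 = 0.94320 mol → 0.94320 mol Si, 1.88640 mol O.
Total oxygen = 2.83096 mol. Normalization factor = 6/2.83096 = 2.11942.
Fe per 6 O = 0.17789 × 2.11942 = 0.377.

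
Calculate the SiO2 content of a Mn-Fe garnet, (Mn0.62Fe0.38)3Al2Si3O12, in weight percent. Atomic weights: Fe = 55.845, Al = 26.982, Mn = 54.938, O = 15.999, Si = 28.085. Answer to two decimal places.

36.34 wt%

M((Mn0.62Fe0.38)3Al2Si3O12) = 496.055 g/mol; M(SiO2) = 60.083 g/mol.
Moles SiO2 per formula unit = 3 Si ÷ 1 = 3.0000.
SiO2 fraction = (3.0000 × 60.083) / 496.055 = 180.249/496.055 = 0.3634.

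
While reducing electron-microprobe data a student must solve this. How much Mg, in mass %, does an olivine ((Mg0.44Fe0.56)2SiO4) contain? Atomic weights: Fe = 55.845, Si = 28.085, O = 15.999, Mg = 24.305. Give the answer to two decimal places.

12.15 mass %

M((Mg0.44Fe0.56)2SiO4) = 176.016 g/mol.
Mg contributes 0.88 × 24.305 = 21.388 g per mole.
21.388/176.016 = 0.1215 → 12.15%.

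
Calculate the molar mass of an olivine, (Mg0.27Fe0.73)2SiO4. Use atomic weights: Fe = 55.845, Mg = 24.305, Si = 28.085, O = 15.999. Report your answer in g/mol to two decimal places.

186.74 g/mol

The formula mass is the sum 0.54*24.305 + 1.46*55.845 + 1*28.085 + 4*15.999.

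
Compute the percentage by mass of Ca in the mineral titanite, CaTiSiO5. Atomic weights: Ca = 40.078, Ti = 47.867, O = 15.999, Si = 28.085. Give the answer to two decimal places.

Molar mass of CaTiSiO5: 1×40.078 + 1×47.867 + 1×28.085 + 5×15.999 = 196.025 g/mol.
Mass of Ca per formula unit: 1 × 40.078 = 40.078 g.
Weight fraction Ca = 40.078 / 196.025 = 0.2045.

20.45 wt%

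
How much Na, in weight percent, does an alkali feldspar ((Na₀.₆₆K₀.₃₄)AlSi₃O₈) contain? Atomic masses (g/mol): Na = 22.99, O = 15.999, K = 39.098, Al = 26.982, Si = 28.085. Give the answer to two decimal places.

5.67 weight percent

Molar mass of (Na₀.₆₆K₀.₃₄)AlSi₃O₈: 0.66*22.99 + 0.34*39.098 + 1*26.982 + 3*28.085 + 8*15.999 = 267.696 g/mol.
Mass of Na per formula unit: 0.66 × 22.99 = 15.173 g.
Weight fraction Na = 15.173 / 267.696 = 0.0567.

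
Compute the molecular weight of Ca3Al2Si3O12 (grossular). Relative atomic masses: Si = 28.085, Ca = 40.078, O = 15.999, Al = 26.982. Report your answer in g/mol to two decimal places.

450.44 g/mol

M = 3(40.078) + 2(26.982) + 3(28.085) + 12(15.999)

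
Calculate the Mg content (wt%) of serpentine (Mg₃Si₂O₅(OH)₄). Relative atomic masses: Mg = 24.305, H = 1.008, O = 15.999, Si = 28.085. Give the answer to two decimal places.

26.31 wt%

Molar mass of Mg₃Si₂O₅(OH)₄: 3·24.305 + 2·28.085 + 9·15.999 + 4·1.008 = 277.108 g/mol.
Mass of Mg per formula unit: 3 × 24.305 = 72.915 g.
Weight fraction Mg = 72.915 / 277.108 = 0.2631.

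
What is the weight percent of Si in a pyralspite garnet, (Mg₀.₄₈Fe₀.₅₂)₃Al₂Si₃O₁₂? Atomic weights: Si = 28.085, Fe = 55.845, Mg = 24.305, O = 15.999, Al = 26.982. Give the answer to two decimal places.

Molar mass of (Mg₀.₄₈Fe₀.₅₂)₃Al₂Si₃O₁₂: 1.44·24.305 + 1.56·55.845 + 2·26.982 + 3·28.085 + 12·15.999 = 452.324 g/mol.
Mass of Si per formula unit: 3 × 28.085 = 84.255 g.
Weight fraction Si = 84.255 / 452.324 = 0.1863.

18.63 wt%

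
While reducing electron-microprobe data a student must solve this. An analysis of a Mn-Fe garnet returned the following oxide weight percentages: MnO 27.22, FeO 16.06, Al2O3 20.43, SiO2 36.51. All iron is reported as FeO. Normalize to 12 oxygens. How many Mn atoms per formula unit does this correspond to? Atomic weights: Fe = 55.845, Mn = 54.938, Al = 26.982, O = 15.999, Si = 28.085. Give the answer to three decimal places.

MnO: 27.22/70.937 = 0.38372 mol → 0.38372 mol Mn, 0.38372 mol O.
FeO: 16.06/71.844 = 0.22354 mol → 0.22354 mol Fe, 0.22354 mol O.
Al2O3: 20.43/101.961 = 0.20037 mol → 0.40074 mol Al, 0.60111 mol O.
SiO2: 36.51/60.083 = 0.60766 mol → 0.60766 mol Si, 1.21532 mol O.
Total oxygen = 2.42369 mol. Normalization factor = 12/2.42369 = 4.95113.
Mn per 12 O = 0.38372 × 4.95113 = 1.900.

1.900 Mn apfu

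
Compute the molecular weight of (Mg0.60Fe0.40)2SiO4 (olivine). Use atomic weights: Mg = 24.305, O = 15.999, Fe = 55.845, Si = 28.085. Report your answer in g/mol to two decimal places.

165.92 g/mol

Mg: 1.20 × 24.305 = 29.1660
Fe: 0.80 × 55.845 = 44.6760
Si: 1 × 28.085 = 28.0850
O: 4 × 15.999 = 63.9960
Summing the contributions gives the formula mass.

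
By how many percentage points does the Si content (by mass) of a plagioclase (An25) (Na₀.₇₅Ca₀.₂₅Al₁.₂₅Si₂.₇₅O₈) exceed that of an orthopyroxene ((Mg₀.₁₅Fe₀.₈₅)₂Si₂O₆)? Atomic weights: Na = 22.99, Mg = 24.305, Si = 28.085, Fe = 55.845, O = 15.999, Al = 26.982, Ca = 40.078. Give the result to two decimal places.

M(Na₀.₇₅Ca₀.₂₅Al₁.₂₅Si₂.₇₅O₈) = 266.215 g/mol, so wt% Si = 77.234/266.215 × 100 = 29.01%.
M((Mg₀.₁₅Fe₀.₈₅)₂Si₂O₆) = 254.392 g/mol, so wt% Si = 56.170/254.392 × 100 = 22.08%.
29.01 − 22.08 = 6.93 pp.

6.93 percentage points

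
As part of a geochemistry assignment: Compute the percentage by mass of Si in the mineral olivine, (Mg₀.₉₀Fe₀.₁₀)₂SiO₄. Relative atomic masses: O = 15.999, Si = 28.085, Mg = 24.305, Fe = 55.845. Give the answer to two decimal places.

19.11 mass %

Molar mass of (Mg₀.₉₀Fe₀.₁₀)₂SiO₄: 1.80*24.305 + 0.20*55.845 + 1*28.085 + 4*15.999 = 146.999 g/mol.
Mass of Si per formula unit: 1 × 28.085 = 28.085 g.
Weight fraction Si = 28.085 / 146.999 = 0.1911.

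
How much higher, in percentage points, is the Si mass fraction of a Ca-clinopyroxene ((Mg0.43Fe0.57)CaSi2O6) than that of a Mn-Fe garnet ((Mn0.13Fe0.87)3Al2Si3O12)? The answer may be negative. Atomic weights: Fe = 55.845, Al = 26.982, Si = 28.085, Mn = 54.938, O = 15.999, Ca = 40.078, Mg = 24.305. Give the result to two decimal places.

First mineral: 56.170 g Si in 234.525 g formula = 23.95 wt% Si.
Second mineral: 84.255 g Si in 497.388 g formula = 16.94 wt% Si.
23.95% − 16.94% gives a difference of 7.01 percentage points.

7.01 percentage points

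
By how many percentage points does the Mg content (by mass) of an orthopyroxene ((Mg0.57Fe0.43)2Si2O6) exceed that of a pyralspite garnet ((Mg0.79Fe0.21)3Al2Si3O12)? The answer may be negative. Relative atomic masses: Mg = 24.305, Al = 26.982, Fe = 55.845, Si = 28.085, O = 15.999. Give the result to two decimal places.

M((Mg0.57Fe0.43)2Si2O6) = 227.898 g/mol, so wt% Mg = 27.708/227.898 × 100 = 12.16%.
M((Mg0.79Fe0.21)3Al2Si3O12) = 422.992 g/mol, so wt% Mg = 57.603/422.992 × 100 = 13.62%.
12.16 − 13.62 = -1.46 pp.

-1.46 percentage points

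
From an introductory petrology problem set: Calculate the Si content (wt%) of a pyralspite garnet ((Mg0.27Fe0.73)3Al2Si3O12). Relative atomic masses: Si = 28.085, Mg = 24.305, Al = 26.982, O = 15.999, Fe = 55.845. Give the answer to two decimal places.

Molar mass of (Mg0.27Fe0.73)3Al2Si3O12: 0.81×24.305 + 2.19×55.845 + 2×26.982 + 3×28.085 + 12×15.999 = 472.195 g/mol.
Mass of Si per formula unit: 3 × 28.085 = 84.255 g.
Weight fraction Si = 84.255 / 472.195 = 0.1784.

17.84 wt%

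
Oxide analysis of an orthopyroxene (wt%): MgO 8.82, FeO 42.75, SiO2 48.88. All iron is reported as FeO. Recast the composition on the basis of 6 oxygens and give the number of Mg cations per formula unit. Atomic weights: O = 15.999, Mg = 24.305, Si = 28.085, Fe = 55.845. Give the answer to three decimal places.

0.538 Mg apfu

MgO (M=40.304): mol = 0.21884; Mg = 0.21884, O = 0.21884.
FeO (M=71.844): mol = 0.59504; Fe = 0.59504, O = 0.59504.
SiO2 (M=60.083): mol = 0.81354; Si = 0.81354, O = 1.62708.
ΣO = 2.44096; factor = 6/ΣO = 2.45805.
Mg apfu = 0.21884 × 2.45805 = 0.538.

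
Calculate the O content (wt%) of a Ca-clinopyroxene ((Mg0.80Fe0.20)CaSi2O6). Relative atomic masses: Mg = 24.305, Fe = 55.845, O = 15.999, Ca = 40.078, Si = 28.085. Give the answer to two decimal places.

43.07 wt%

Molar mass of (Mg0.80Fe0.20)CaSi2O6: 0.80·24.305 + 0.20·55.845 + 1·40.078 + 2·28.085 + 6·15.999 = 222.855 g/mol.
Mass of O per formula unit: 6 × 15.999 = 95.994 g.
Weight fraction O = 95.994 / 222.855 = 0.4307.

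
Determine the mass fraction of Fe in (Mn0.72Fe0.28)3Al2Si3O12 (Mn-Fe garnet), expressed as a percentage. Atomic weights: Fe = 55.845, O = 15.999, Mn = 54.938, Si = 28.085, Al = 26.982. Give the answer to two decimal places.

Molar mass of (Mn0.72Fe0.28)3Al2Si3O12: 2.16·54.938 + 0.84·55.845 + 2·26.982 + 3·28.085 + 12·15.999 = 495.783 g/mol.
Mass of Fe per formula unit: 0.84 × 55.845 = 46.910 g.
Weight fraction Fe = 46.910 / 495.783 = 0.0946.

9.46 weight percent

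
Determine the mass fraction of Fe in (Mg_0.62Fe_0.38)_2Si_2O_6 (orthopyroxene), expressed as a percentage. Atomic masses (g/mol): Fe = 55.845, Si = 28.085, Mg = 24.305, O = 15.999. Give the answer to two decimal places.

Formula mass = 1.24×24.305 + 0.76×55.845 + 2×28.085 + 6×15.999 = 224.744 g/mol, of which 42.442 g is Fe.
So Fe makes up 42.442/224.744 = 0.1888 of the mass, i.e. 18.88%.

18.88 wt%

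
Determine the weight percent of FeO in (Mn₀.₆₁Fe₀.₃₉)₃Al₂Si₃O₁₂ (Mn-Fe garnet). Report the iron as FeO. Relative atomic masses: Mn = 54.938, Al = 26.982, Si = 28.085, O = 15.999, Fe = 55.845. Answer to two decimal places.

16.94 wt%

Formula mass = 496.082 g/mol.
1.17 Fe → 1.1700 mol FeO per formula unit; M(FeO) = 71.844, so FeO mass = 84.057 g.
84.057/496.082 × 100 = 16.94 wt%.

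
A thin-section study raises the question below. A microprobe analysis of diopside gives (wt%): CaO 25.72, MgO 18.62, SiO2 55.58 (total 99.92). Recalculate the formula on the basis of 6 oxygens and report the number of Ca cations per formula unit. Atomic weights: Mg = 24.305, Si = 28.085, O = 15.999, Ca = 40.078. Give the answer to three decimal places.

25.72 wt% CaO ÷ 56.077 g/mol = 0.45866 mol, giving 0.45866 Ca and 0.45866 O.
18.62 wt% MgO ÷ 40.304 g/mol = 0.46199 mol, giving 0.46199 Mg and 0.46199 O.
55.58 wt% SiO2 ÷ 60.083 g/mol = 0.92505 mol, giving 0.92505 Si and 1.85010 O.
Oxygen sums to 2.77075; scaling by 6/2.77075 = 2.16548 puts the formula on 6 O.
Ca: 0.45866 × 2.16548 = 0.993 atoms per formula unit.

0.993 Ca apfu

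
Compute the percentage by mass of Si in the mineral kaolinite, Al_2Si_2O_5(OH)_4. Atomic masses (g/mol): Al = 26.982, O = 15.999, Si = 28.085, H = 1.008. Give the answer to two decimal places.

Formula mass = 2·26.982 + 2·28.085 + 9·15.999 + 4·1.008 = 258.157 g/mol, of which 56.170 g is Si.
So Si makes up 56.170/258.157 = 0.2176 of the mass, i.e. 21.76%.

21.76 mass %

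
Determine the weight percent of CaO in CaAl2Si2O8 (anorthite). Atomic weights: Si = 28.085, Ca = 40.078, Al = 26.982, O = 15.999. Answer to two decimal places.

20.16 wt%

Formula mass = 278.204 g/mol.
1 Ca → 1.0000 mol CaO per formula unit; M(CaO) = 56.077, so CaO mass = 56.077 g.
56.077/278.204 × 100 = 20.16 wt%.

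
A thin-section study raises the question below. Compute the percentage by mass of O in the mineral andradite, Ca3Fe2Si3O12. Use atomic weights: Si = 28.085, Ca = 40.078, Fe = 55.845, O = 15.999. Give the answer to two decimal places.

M(Ca3Fe2Si3O12) = 508.167 g/mol.
O contributes 12 × 15.999 = 191.988 g per mole.
191.988/508.167 = 0.3778 → 37.78%.

37.78 weight percent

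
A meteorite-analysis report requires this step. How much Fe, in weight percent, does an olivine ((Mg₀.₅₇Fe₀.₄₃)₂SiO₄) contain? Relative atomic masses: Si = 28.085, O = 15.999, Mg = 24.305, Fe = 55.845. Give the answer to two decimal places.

Formula mass = 1.14·24.305 + 0.86·55.845 + 1·28.085 + 4·15.999 = 167.815 g/mol, of which 48.027 g is Fe.
So Fe makes up 48.027/167.815 = 0.2862 of the mass, i.e. 28.62%.

28.62 weight percent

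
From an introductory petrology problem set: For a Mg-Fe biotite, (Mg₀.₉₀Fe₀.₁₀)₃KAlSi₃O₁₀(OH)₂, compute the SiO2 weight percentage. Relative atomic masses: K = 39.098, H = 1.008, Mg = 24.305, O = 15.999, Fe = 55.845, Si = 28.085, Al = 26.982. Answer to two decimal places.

Molar mass of (Mg₀.₉₀Fe₀.₁₀)₃KAlSi₃O₁₀(OH)₂ = 2.70*24.305 + 0.30*55.845 + 1*39.098 + 1*26.982 + 3*28.085 + 12*15.999 + 2*1.008 = 426.716 g/mol.
Each formula unit contains 3 Si, equivalent to 3/1 = 3.0000 mol SiO2.
M(SiO2) = 1×28.085 + 2×15.999 = 60.083 g/mol.
Mass of SiO2 per formula unit = 3.0000 × 60.083 = 180.249 g.
SiO2 wt% = 180.249 / 426.716 × 100 = 42.24%.

42.24 wt%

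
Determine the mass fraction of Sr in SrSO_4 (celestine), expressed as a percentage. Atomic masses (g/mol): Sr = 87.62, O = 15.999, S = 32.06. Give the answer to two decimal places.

47.70 wt%

Molar mass of SrSO_4: 1·87.62 + 1·32.06 + 4·15.999 = 183.676 g/mol.
Mass of Sr per formula unit: 1 × 87.62 = 87.620 g.
Weight fraction Sr = 87.620 / 183.676 = 0.4770.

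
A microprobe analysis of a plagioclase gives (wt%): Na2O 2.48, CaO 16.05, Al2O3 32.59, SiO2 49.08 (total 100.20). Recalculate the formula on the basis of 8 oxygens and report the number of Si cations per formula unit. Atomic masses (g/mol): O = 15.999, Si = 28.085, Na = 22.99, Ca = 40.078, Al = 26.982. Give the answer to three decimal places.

2.239 Si apfu

Na2O: 2.48/61.979 = 0.04001 mol → 0.08002 mol Na, 0.04001 mol O.
CaO: 16.05/56.077 = 0.28621 mol → 0.28621 mol Ca, 0.28621 mol O.
Al2O3: 32.59/101.961 = 0.31963 mol → 0.63926 mol Al, 0.95889 mol O.
SiO2: 49.08/60.083 = 0.81687 mol → 0.81687 mol Si, 1.63374 mol O.
Total oxygen = 2.91885 mol. Normalization factor = 8/2.91885 = 2.74081.
Si per 8 O = 0.81687 × 2.74081 = 2.239.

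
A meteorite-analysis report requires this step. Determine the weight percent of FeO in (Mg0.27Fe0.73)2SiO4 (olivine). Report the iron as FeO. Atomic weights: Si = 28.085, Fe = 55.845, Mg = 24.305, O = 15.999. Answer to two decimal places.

M((Mg0.27Fe0.73)2SiO4) = 186.739 g/mol; M(FeO) = 71.844 g/mol.
Moles FeO per formula unit = 1.46 Fe ÷ 1 = 1.4600.
FeO fraction = (1.4600 × 71.844) / 186.739 = 104.892/186.739 = 0.5617.

56.17 wt%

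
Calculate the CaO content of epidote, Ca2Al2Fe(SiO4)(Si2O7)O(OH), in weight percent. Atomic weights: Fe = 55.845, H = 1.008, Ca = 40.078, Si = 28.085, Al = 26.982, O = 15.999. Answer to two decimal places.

M(Ca2Al2Fe(SiO4)(Si2O7)O(OH)) = 483.215 g/mol; M(CaO) = 56.077 g/mol.
Moles CaO per formula unit = 2 Ca ÷ 1 = 2.0000.
CaO fraction = (2.0000 × 56.077) / 483.215 = 112.154/483.215 = 0.2321.

23.21 wt%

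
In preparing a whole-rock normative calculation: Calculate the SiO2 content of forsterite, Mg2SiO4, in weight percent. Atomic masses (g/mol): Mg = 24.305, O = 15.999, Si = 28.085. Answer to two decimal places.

42.71 wt%

M(Mg2SiO4) = 140.691 g/mol; M(SiO2) = 60.083 g/mol.
Moles SiO2 per formula unit = 1 Si ÷ 1 = 1.0000.
SiO2 fraction = (1.0000 × 60.083) / 140.691 = 60.083/140.691 = 0.4271.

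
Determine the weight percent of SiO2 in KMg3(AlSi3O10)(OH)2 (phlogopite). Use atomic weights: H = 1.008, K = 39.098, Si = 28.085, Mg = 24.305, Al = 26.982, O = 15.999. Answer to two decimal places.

Formula mass = 417.254 g/mol.
3 Si → 3.0000 mol SiO2 per formula unit; M(SiO2) = 60.083, so SiO2 mass = 180.249 g.
180.249/417.254 × 100 = 43.20 wt%.

43.20 wt%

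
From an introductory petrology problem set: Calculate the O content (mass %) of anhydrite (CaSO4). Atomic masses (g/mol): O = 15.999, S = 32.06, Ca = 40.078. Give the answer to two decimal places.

47.01 mass %

Formula mass = 1×40.078 + 1×32.06 + 4×15.999 = 136.134 g/mol, of which 63.996 g is O.
So O makes up 63.996/136.134 = 0.4701 of the mass, i.e. 47.01%.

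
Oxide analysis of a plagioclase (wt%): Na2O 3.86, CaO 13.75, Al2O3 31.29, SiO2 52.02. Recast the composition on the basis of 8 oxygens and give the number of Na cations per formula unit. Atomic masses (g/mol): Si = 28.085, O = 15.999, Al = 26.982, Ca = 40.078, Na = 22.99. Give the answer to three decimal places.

Na2O (M=61.979): mol = 0.06228; Na = 0.12456, O = 0.06228.
CaO (M=56.077): mol = 0.24520; Ca = 0.24520, O = 0.24520.
Al2O3 (M=101.961): mol = 0.30688; Al = 0.61376, O = 0.92064.
SiO2 (M=60.083): mol = 0.86580; Si = 0.86580, O = 1.73160.
ΣO = 2.95972; factor = 8/ΣO = 2.70296.
Na apfu = 0.12456 × 2.70296 = 0.337.

0.337 Na apfu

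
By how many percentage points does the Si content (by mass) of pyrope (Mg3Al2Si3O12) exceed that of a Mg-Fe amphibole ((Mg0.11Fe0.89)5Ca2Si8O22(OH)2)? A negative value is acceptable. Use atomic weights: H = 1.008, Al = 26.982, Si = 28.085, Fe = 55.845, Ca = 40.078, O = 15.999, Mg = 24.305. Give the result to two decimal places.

-2.68 percentage points

M(Mg3Al2Si3O12) = 403.122 g/mol, so wt% Si = 84.255/403.122 × 100 = 20.90%.
M((Mg0.11Fe0.89)5Ca2Si8O22(OH)2) = 952.706 g/mol, so wt% Si = 224.680/952.706 × 100 = 23.58%.
20.90 − 23.58 = -2.68 pp.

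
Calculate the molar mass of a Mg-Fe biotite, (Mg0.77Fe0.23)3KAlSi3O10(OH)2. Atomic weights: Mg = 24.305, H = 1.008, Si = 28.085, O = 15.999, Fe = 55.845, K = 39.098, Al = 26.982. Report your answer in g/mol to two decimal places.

The formula mass is the sum 2.31(24.305) + 0.69(55.845) + 1(39.098) + 1(26.982) + 3(28.085) + 12(15.999) + 2(1.008).

439.02 g/mol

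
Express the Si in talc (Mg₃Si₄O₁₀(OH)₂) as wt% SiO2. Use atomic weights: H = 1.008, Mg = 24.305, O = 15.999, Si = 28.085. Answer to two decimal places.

63.37 wt%

Formula mass = 379.259 g/mol.
4 Si → 4.0000 mol SiO2 per formula unit; M(SiO2) = 60.083, so SiO2 mass = 240.332 g.
240.332/379.259 × 100 = 63.37 wt%.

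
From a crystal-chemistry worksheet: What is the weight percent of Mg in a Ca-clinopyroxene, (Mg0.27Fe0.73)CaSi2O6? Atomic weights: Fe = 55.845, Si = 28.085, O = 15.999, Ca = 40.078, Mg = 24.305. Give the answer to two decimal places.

Formula mass = 0.27·24.305 + 0.73·55.845 + 1·40.078 + 2·28.085 + 6·15.999 = 239.571 g/mol, of which 6.562 g is Mg.
So Mg makes up 6.562/239.571 = 0.0274 of the mass, i.e. 2.74%.

2.74 wt%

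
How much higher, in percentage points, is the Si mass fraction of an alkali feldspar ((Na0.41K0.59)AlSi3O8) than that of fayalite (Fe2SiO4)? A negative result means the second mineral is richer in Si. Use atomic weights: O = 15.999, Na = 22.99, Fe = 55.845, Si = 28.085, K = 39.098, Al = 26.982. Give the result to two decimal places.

17.23 percentage points

Si in (Na0.41K0.59)AlSi3O8: molar mass 271.723 g/mol; 3×28.085 = 84.255 g → 31.01 wt%.
Si in Fe2SiO4: molar mass 203.771 g/mol; 1×28.085 = 28.085 g → 13.78 wt%.
Difference = 31.01 − 13.78 = 17.23 percentage points.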